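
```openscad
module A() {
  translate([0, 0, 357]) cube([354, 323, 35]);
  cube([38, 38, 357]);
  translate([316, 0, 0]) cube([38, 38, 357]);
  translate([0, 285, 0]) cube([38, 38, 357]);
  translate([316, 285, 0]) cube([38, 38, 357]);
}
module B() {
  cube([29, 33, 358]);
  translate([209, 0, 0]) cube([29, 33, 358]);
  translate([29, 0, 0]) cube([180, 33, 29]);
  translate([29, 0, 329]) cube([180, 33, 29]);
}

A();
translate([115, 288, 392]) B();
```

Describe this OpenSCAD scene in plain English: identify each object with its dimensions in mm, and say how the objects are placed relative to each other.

A is a four-legged stool. The seat is a 354×323×35 mm slab whose top surface is at z = 392 mm; four square legs, each 38×38 mm in cross-section, run from the floor (z = 0) to the underside of the seat, each flush with a corner of the seat.

B is a rectangular picture frame lying in the x–z plane (depth along y). The opening is 180 mm wide (x) by 300 mm tall (z), surrounded by a border 29 mm wide on all four sides. The frame is 33 mm deep and is made of two full-height vertical stiles with two horizontal rails fitted between them.

The picture frame is on top of the stool.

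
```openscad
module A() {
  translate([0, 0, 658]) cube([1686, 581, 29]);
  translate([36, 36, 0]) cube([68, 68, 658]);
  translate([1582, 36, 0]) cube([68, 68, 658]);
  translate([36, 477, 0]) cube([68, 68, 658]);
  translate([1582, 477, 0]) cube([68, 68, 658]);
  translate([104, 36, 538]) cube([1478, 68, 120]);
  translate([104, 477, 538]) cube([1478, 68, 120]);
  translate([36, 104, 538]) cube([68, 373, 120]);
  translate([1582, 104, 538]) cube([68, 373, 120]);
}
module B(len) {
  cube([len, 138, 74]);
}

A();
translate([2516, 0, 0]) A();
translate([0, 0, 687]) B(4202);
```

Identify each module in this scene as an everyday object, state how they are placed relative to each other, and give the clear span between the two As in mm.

A is a table. B is a beam. A beam spans the tops of two tables. The clear span between the two tables is 830 mm.

Second table starts at x = 2516; first ends at x = 1686; clear span = 2516 − 1686 = 830 mm.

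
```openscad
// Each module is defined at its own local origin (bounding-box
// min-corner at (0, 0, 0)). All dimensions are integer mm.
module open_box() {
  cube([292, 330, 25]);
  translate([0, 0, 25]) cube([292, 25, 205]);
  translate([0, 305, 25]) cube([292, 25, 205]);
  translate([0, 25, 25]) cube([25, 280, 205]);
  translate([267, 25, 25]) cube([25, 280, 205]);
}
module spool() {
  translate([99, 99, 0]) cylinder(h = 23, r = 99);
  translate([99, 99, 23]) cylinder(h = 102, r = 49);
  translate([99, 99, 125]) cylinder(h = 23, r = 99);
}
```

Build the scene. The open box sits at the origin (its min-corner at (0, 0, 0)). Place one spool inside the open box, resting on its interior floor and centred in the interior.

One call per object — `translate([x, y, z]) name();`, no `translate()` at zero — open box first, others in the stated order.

open_box();
translate([47, 66, 25]) spool();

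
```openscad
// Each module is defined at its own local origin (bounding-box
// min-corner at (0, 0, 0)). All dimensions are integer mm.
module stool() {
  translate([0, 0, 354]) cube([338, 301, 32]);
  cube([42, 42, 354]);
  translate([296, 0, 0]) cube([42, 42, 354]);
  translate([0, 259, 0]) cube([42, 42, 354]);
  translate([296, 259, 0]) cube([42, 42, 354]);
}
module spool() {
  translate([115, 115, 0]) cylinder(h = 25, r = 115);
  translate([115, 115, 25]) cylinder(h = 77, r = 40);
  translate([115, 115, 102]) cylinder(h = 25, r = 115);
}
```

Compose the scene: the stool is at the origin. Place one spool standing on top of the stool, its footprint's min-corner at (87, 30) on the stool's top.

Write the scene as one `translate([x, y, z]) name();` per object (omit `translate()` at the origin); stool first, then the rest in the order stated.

stool();
translate([87, 30, 386]) spool();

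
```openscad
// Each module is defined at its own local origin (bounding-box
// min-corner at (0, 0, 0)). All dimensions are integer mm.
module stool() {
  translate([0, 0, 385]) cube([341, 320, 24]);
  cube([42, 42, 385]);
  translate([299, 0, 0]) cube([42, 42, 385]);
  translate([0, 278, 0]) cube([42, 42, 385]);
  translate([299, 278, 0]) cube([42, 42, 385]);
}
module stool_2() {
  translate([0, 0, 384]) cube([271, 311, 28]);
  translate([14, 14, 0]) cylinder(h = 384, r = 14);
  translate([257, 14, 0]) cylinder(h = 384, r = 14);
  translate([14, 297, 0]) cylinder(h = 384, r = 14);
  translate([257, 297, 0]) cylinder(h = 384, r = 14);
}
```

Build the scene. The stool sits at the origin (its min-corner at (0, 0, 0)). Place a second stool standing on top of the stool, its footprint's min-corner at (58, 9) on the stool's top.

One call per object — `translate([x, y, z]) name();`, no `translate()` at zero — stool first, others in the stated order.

stool();
translate([58, 9, 409]) stool_2();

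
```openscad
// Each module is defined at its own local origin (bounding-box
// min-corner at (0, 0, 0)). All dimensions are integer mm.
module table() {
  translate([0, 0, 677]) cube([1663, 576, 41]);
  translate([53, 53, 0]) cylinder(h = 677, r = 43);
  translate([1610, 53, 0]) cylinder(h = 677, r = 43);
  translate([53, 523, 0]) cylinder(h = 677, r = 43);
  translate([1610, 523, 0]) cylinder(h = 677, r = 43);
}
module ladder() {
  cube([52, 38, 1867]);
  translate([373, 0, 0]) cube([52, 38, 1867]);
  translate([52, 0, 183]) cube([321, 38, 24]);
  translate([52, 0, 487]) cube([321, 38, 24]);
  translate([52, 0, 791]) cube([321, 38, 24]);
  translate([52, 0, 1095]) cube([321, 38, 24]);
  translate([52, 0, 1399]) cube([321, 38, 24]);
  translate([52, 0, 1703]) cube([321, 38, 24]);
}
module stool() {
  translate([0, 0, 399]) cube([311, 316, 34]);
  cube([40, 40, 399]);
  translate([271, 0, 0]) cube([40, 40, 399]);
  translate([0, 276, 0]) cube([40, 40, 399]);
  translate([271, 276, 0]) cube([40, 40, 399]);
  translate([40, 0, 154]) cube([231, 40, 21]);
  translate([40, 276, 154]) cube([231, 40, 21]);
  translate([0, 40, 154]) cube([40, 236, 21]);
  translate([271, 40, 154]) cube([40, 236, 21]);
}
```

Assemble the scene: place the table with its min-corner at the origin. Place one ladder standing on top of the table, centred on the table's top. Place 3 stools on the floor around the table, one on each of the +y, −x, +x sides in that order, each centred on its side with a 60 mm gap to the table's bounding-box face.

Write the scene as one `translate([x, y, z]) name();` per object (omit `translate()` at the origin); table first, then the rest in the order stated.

table();
translate([619, 269, 718]) ladder();
translate([676, 636, 0]) stool();
translate([-371, 130, 0]) stool();
translate([1723, 130, 0]) stool();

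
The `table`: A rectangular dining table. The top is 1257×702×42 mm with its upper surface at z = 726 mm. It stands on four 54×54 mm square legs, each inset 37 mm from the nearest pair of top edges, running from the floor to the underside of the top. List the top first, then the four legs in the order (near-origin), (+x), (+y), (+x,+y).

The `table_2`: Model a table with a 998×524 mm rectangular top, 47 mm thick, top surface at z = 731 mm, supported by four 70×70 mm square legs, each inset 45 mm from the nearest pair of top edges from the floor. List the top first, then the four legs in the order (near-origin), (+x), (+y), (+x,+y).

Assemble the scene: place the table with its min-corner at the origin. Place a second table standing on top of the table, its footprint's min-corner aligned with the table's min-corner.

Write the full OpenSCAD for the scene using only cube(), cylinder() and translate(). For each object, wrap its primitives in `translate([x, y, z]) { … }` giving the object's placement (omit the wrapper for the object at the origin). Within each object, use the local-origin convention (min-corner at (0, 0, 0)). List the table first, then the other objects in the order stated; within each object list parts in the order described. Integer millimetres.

translate([0, 0, 684]) cube([1257, 702, 42]);
translate([37, 37, 0]) cube([54, 54, 684]);
translate([1166, 37, 0]) cube([54, 54, 684]);
translate([37, 611, 0]) cube([54, 54, 684]);
translate([1166, 611, 0]) cube([54, 54, 684]);
translate([0, 0, 726]) {
  translate([0, 0, 684]) cube([998, 524, 47]);
  translate([45, 45, 0]) cube([70, 70, 684]);
  translate([883, 45, 0]) cube([70, 70, 684]);
  translate([45, 409, 0]) cube([70, 70, 684]);
  translate([883, 409, 0]) cube([70, 70, 684]);
}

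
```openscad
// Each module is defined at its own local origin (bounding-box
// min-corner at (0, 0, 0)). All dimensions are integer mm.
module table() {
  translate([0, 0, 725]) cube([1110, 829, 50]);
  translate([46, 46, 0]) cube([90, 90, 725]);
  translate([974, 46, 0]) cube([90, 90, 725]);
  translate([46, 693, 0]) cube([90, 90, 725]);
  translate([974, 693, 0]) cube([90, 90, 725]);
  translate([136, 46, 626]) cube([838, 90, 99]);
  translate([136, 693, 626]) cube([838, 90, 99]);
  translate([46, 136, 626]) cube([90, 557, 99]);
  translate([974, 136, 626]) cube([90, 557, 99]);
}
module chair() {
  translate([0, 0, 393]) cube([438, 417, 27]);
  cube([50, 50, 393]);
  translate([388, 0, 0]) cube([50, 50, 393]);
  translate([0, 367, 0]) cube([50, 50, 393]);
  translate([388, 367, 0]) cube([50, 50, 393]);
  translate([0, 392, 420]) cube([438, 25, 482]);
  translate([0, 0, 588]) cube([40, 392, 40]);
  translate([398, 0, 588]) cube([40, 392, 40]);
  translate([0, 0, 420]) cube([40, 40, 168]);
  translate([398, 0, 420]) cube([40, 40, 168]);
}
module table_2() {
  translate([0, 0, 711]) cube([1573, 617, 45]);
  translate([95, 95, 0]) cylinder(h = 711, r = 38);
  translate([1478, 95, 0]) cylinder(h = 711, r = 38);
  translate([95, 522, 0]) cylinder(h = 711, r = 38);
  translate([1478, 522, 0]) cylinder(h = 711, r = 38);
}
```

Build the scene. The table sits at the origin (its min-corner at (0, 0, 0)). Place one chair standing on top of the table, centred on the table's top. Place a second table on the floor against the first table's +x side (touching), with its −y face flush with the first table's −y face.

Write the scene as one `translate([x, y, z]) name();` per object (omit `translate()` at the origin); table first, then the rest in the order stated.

table();
translate([336, 206, 775]) chair();
translate([1110, 0, 0]) table_2();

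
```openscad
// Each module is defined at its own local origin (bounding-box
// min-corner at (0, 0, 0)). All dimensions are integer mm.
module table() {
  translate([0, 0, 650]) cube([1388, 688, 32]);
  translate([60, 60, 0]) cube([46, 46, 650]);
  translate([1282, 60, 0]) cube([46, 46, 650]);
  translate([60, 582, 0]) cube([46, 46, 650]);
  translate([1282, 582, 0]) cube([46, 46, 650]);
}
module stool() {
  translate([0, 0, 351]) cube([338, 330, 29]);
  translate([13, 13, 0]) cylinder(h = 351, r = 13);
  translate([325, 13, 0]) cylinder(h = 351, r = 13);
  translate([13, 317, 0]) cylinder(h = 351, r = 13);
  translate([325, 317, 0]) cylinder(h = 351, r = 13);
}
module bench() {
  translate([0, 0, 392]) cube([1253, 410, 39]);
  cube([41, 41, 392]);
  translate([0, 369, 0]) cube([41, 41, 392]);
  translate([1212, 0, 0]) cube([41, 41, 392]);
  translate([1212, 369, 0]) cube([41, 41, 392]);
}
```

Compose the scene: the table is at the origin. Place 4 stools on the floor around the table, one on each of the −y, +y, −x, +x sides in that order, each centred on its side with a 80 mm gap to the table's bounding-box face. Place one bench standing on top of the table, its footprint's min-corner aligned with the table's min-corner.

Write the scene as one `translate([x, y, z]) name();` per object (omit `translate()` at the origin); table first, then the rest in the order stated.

table();
translate([525, -410, 0]) stool();
translate([525, 768, 0]) stool();
translate([-418, 179, 0]) stool();
translate([1468, 179, 0]) stool();
translate([0, 0, 682]) bench();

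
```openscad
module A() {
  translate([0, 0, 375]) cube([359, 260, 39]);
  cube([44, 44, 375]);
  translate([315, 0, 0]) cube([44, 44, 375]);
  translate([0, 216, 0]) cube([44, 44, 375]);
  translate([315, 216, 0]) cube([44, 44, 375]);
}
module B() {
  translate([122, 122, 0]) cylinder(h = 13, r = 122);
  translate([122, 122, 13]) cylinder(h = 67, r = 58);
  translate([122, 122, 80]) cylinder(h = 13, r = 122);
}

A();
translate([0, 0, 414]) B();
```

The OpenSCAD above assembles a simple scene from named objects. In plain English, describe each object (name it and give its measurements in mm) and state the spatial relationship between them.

A is a four-legged stool. The seat is 359×260 mm, 39 mm thick, top at z = 414 mm. It stands on four square legs, each 44×44 mm in cross-section, from z = 0 to the seat underside, each flush with a corner of the seat.

B is a spool: two coaxial disc flanges of radius 122 mm and thickness 13 mm, joined by a core cylinder of radius 58 mm and height 67 mm. The lower flange rests on z = 0 and the three cylinders share a vertical axis.

The spool is on top of the stool.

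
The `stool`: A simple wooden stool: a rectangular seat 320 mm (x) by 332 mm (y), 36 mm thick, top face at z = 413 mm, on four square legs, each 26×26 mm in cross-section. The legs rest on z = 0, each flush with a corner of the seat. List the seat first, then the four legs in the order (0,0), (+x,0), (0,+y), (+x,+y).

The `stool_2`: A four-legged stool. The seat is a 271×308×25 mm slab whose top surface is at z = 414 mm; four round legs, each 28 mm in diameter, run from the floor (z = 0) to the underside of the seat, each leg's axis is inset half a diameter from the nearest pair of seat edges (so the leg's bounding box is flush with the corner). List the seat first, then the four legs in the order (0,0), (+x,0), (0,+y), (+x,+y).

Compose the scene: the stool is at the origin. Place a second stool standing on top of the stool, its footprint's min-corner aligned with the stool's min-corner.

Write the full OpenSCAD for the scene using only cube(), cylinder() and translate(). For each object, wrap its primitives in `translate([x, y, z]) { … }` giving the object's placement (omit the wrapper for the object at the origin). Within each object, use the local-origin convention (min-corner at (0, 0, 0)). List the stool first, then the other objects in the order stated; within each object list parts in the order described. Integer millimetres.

translate([0, 0, 377]) cube([320, 332, 36]);
cube([26, 26, 377]);
translate([294, 0, 0]) cube([26, 26, 377]);
translate([0, 306, 0]) cube([26, 26, 377]);
translate([294, 306, 0]) cube([26, 26, 377]);
translate([0, 0, 413]) {
  translate([0, 0, 389]) cube([271, 308, 25]);
  translate([14, 14, 0]) cylinder(h = 389, r = 14);
  translate([257, 14, 0]) cylinder(h = 389, r = 14);
  translate([14, 294, 0]) cylinder(h = 389, r = 14);
  translate([257, 294, 0]) cylinder(h = 389, r = 14);
}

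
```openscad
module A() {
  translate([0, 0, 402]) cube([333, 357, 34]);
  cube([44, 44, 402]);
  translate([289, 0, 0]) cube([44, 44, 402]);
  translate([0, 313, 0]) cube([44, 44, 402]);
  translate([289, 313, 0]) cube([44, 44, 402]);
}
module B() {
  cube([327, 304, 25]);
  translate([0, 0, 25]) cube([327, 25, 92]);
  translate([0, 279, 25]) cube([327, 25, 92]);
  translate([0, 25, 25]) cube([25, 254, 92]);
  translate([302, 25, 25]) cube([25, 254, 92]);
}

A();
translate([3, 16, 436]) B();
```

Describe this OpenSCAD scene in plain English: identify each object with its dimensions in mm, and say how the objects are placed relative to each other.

A is a four-legged stool. The seat is a 333×357×34 mm slab whose top surface is at z = 436 mm; four square legs, each 44×44 mm in cross-section, run from the floor (z = 0) to the underside of the seat, each flush with a corner of the seat.

B is an open-topped rectangular box: outside dimensions 327×304×117 mm, with a uniform wall and base thickness of 25 mm. The base is a full 327×304 slab on the floor; four walls sit on top of the base. The front and back walls (the −y and +y sides) span the full width; the two side walls fit between them.

The open box is on top of the stool.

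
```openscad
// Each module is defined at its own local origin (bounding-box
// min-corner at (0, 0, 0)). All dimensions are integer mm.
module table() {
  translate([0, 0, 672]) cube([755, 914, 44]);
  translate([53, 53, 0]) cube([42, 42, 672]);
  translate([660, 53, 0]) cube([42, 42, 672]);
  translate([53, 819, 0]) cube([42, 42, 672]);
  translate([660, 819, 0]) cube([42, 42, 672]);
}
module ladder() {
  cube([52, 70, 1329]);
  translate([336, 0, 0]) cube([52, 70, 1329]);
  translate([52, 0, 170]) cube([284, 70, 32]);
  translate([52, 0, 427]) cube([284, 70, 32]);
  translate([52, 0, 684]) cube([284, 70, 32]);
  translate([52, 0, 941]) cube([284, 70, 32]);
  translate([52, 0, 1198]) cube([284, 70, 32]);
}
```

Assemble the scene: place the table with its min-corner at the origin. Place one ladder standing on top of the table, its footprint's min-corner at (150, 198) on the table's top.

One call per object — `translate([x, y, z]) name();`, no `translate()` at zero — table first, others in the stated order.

table();
translate([150, 198, 716]) ladder();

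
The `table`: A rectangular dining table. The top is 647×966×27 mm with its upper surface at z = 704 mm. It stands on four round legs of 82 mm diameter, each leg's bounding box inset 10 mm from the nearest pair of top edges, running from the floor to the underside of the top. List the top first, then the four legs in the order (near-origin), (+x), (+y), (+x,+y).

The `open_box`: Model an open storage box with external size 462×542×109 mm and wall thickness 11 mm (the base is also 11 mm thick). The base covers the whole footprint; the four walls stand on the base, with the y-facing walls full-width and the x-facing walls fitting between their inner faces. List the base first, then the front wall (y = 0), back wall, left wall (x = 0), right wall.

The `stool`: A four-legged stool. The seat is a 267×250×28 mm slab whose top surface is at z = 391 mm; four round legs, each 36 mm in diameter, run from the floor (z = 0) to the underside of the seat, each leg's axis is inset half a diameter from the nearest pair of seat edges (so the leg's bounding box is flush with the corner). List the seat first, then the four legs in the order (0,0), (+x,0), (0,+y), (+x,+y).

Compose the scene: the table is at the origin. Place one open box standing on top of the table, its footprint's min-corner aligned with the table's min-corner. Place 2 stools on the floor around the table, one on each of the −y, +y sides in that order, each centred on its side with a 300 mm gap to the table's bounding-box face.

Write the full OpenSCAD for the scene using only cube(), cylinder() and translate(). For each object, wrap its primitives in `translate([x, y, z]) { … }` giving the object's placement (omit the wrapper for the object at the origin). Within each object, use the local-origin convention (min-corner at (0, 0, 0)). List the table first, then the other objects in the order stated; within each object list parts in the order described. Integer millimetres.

translate([0, 0, 677]) cube([647, 966, 27]);
translate([51, 51, 0]) cylinder(h = 677, r = 41);
translate([596, 51, 0]) cylinder(h = 677, r = 41);
translate([51, 915, 0]) cylinder(h = 677, r = 41);
translate([596, 915, 0]) cylinder(h = 677, r = 41);
translate([0, 0, 704]) {
  cube([462, 542, 11]);
  translate([0, 0, 11]) cube([462, 11, 98]);
  translate([0, 531, 11]) cube([462, 11, 98]);
  translate([0, 11, 11]) cube([11, 520, 98]);
  translate([451, 11, 11]) cube([11, 520, 98]);
}
translate([190, -550, 0]) {
  translate([0, 0, 363]) cube([267, 250, 28]);
  translate([18, 18, 0]) cylinder(h = 363, r = 18);
  translate([249, 18, 0]) cylinder(h = 363, r = 18);
  translate([18, 232, 0]) cylinder(h = 363, r = 18);
  translate([249, 232, 0]) cylinder(h = 363, r = 18);
}
translate([190, 1266, 0]) {
  translate([0, 0, 363]) cube([267, 250, 28]);
  translate([18, 18, 0]) cylinder(h = 363, r = 18);
  translate([249, 18, 0]) cylinder(h = 363, r = 18);
  translate([18, 232, 0]) cylinder(h = 363, r = 18);
  translate([249, 232, 0]) cylinder(h = 363, r = 18);
}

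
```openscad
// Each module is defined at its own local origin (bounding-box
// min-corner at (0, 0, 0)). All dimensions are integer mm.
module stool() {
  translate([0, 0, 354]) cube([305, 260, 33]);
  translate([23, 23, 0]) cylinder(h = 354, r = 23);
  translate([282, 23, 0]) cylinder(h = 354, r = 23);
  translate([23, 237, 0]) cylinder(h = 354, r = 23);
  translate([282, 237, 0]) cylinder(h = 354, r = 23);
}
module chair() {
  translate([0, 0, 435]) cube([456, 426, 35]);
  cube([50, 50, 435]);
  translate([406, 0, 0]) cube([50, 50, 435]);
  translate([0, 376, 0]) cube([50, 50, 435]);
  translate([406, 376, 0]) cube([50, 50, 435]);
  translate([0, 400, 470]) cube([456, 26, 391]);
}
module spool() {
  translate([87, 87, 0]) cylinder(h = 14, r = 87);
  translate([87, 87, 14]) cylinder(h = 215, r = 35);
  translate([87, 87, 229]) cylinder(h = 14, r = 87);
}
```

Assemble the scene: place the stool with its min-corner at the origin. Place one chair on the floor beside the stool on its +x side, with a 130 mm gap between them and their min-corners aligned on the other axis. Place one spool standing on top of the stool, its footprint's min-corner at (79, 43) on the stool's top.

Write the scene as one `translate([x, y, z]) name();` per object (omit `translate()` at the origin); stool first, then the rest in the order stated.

stool();
translate([435, 0, 0]) chair();
translate([79, 43, 387]) spool();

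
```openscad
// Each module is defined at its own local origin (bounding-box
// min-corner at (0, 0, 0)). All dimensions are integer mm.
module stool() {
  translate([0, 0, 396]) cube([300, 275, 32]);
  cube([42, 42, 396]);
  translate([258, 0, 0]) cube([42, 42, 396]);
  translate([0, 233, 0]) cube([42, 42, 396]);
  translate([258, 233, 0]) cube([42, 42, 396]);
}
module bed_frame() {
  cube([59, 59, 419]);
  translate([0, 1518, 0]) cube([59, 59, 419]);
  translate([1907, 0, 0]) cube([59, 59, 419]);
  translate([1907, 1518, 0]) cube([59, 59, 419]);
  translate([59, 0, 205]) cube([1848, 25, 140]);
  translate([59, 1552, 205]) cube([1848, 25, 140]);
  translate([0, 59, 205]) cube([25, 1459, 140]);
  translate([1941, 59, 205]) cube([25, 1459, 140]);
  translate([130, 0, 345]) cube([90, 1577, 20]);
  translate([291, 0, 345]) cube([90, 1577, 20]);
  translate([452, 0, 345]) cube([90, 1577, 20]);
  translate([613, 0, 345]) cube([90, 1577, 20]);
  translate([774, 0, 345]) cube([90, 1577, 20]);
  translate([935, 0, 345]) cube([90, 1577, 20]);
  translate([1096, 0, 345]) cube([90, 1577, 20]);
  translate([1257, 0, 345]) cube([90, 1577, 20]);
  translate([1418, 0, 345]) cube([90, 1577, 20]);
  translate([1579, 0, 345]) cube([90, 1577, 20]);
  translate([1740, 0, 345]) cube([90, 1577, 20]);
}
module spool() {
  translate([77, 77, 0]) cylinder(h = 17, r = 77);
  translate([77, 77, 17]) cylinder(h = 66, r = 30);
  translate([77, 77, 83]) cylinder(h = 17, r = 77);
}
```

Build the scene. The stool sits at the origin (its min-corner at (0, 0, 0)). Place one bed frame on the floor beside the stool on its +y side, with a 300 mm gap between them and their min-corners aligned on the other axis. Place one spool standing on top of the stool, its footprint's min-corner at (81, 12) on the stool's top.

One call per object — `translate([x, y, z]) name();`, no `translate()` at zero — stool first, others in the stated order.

stool();
translate([0, 575, 0]) bed_frame();
translate([81, 12, 428]) spool();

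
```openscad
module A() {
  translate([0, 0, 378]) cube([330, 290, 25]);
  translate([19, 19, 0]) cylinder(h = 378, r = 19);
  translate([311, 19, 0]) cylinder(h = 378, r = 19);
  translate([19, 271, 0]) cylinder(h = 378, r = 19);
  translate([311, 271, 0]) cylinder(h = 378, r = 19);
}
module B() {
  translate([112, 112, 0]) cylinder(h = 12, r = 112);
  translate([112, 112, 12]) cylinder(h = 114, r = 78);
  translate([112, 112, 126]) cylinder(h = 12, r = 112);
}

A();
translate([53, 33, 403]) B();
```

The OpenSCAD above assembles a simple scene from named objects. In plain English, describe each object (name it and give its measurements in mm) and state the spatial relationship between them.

A is a simple wooden stool: a rectangular seat 330 mm (x) by 290 mm (y), 25 mm thick, top face at z = 403 mm, on four round legs, each 38 mm in diameter. The legs rest on z = 0, each leg's axis is inset half a diameter from the nearest pair of seat edges (so the leg's bounding box is flush with the corner).

B is a spool: two coaxial disc flanges of radius 112 mm and thickness 12 mm, joined by a core cylinder of radius 78 mm and height 114 mm. The lower flange rests on z = 0 and the three cylinders share a vertical axis.

The spool is on top of the stool, centred.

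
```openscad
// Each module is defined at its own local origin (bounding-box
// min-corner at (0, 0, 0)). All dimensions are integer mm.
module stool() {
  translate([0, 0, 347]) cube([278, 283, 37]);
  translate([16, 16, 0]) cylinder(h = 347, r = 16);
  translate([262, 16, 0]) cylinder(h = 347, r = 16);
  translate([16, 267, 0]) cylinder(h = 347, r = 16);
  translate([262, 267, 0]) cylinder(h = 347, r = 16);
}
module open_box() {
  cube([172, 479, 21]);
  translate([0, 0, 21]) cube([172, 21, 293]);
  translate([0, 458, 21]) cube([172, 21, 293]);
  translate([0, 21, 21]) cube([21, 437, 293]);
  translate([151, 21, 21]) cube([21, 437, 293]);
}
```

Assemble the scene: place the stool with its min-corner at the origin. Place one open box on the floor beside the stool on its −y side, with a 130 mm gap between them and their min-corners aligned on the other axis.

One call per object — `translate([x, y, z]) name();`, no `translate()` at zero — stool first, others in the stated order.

stool();
translate([0, -609, 0]) open_box();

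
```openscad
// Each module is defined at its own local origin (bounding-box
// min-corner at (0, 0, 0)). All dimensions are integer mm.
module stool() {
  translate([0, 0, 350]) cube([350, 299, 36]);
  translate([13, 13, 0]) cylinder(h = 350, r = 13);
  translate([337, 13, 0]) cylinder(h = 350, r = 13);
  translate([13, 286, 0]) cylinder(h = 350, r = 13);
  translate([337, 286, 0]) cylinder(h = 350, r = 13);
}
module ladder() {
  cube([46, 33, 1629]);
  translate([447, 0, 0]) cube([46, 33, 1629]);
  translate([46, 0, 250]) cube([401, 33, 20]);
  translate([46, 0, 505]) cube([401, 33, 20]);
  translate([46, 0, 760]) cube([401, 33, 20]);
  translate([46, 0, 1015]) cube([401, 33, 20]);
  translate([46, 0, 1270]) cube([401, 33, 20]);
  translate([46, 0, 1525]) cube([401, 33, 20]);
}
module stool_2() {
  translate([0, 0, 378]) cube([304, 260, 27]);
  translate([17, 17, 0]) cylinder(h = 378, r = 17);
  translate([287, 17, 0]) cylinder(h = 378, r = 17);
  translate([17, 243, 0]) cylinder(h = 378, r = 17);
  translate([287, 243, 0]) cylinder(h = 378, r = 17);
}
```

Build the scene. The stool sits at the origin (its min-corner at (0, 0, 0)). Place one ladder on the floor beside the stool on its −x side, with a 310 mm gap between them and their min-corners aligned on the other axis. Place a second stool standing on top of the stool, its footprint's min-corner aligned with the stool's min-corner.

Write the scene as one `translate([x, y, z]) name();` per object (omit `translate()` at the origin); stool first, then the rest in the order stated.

stool();
translate([-803, 0, 0]) ladder();
translate([0, 0, 386]) stool_2();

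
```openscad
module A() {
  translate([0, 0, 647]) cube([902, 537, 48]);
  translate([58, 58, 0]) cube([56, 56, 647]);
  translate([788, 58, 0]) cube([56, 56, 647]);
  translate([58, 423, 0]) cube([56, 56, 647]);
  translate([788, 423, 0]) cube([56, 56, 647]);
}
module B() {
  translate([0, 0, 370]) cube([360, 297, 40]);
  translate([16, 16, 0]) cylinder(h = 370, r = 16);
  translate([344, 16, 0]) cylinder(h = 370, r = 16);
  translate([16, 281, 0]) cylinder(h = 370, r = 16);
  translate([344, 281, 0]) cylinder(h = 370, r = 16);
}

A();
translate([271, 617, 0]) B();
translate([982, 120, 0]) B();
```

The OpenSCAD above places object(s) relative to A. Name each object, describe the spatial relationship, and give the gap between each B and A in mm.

A is a table. B is a stool. Two stools sit around the table at the +y, +x sides. The gap between each stool and the table is 80 mm.

Each stool's nearest face is 80 mm from the table's bounding box.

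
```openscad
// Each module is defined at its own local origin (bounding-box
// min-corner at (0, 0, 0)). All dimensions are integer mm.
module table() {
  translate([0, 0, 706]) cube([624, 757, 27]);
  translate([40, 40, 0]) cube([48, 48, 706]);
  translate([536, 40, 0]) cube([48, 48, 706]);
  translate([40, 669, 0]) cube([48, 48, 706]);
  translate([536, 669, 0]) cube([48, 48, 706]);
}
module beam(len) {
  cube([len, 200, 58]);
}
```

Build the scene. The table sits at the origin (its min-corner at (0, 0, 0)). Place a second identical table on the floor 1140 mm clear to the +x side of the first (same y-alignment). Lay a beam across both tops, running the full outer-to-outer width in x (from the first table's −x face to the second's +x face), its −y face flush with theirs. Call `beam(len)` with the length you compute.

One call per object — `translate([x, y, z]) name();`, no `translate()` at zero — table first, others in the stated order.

table();
translate([1764, 0, 0]) table();
translate([0, 0, 733]) beam(2388);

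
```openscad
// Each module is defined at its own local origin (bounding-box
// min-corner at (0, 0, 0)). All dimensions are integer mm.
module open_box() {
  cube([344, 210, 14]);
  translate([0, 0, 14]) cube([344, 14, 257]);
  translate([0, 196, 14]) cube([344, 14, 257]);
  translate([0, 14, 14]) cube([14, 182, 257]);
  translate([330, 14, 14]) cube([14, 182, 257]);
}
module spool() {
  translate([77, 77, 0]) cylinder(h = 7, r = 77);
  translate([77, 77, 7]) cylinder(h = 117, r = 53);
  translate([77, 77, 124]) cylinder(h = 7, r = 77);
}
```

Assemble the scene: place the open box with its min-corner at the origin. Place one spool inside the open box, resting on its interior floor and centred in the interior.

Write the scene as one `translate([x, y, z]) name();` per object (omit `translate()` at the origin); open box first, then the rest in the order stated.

open_box();
translate([95, 28, 14]) spool();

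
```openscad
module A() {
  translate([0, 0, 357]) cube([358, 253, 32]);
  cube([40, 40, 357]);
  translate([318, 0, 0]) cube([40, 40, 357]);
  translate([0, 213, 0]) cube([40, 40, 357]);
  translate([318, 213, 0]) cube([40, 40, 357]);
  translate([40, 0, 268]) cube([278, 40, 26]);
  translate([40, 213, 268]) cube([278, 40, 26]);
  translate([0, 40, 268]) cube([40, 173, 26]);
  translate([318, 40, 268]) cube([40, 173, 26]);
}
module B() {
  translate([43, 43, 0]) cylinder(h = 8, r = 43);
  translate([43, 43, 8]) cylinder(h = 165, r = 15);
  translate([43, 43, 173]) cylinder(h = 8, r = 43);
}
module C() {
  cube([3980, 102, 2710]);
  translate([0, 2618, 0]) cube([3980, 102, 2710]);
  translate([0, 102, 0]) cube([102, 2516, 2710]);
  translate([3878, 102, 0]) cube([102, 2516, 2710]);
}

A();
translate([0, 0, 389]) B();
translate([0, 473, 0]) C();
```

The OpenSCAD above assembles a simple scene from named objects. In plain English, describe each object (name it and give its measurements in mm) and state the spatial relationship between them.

A is a simple wooden stool: a rectangular seat 358 mm (x) by 253 mm (y), 32 mm thick, top face at z = 389 mm, on four square legs, each 40×40 mm in cross-section. The legs rest on z = 0, each flush with a corner of the seat. Four stretchers, 40 mm wide and 26 mm tall, connect adjacent legs with their undersides at z = 268 mm, each running between the inner faces of the legs it joins and aligned with the legs' outer faces on the other axis.

B is a spool: two coaxial disc flanges of radius 43 mm and thickness 8 mm, joined by a core cylinder of radius 15 mm and height 165 mm. The lower flange rests on z = 0 and the three cylinders share a vertical axis.

C is a box-shaped house frame (walls only): outside footprint 3980×2720 mm, wall height 2710 mm, wall thickness 102 mm. The two y-facing walls run the full x-width; the two x-facing walls fit between the inner faces of the y-facing walls.

The spool is on top of the stool. The house frame is on the floor beside the stool on its +y side.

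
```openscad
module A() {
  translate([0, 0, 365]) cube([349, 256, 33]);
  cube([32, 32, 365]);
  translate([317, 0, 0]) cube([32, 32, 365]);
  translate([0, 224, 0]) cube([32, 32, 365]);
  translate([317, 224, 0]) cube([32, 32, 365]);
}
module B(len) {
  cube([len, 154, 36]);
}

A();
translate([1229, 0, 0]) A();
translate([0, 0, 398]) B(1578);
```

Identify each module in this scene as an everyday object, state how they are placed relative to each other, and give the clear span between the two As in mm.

A is a stool. B is a beam. A beam spans the tops of two stools. The clear span between the two stools is 880 mm.

Second stool starts at x = 1229; first ends at x = 349; clear span = 1229 − 349 = 880 mm.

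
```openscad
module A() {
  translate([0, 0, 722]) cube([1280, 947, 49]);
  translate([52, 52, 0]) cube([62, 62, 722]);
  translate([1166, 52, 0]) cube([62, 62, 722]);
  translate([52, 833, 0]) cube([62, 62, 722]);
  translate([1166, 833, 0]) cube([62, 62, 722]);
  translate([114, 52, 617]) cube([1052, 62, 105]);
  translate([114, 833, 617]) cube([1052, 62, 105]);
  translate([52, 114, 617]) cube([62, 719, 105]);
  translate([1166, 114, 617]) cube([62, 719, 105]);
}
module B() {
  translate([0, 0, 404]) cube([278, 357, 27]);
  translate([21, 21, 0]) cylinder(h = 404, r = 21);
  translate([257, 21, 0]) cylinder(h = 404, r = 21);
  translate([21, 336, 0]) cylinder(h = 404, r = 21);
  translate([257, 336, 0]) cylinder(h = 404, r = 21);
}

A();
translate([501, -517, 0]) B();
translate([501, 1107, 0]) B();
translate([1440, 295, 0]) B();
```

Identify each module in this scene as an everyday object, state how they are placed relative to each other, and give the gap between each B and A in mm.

A is a table. B is a stool. Three stools sit around the table at the −y, +y, +x sides. The gap between each stool and the table is 160 mm.

Each stool's nearest face is 160 mm from the table's bounding box.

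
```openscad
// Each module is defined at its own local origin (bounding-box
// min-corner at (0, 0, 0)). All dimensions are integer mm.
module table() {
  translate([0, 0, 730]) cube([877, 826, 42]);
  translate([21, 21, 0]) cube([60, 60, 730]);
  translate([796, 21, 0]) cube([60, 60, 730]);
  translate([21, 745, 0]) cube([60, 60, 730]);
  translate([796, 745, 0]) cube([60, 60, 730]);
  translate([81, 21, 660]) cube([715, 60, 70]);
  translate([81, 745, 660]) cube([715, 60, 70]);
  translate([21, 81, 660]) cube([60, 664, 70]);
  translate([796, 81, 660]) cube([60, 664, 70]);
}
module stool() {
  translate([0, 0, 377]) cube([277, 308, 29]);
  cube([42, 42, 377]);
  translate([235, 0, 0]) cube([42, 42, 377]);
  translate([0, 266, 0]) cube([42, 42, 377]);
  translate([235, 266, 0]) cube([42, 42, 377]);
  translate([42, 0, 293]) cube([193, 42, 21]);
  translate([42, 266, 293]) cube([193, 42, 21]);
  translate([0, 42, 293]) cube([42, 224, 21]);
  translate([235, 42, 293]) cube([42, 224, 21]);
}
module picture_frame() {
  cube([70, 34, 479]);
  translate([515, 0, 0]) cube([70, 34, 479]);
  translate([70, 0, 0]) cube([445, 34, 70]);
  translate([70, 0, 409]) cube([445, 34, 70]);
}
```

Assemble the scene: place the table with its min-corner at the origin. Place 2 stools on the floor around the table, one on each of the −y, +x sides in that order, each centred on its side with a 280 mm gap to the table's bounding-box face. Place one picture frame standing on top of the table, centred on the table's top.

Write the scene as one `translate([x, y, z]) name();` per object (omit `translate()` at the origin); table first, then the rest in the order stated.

table();
translate([300, -588, 0]) stool();
translate([1157, 259, 0]) stool();
translate([146, 396, 772]) picture_frame();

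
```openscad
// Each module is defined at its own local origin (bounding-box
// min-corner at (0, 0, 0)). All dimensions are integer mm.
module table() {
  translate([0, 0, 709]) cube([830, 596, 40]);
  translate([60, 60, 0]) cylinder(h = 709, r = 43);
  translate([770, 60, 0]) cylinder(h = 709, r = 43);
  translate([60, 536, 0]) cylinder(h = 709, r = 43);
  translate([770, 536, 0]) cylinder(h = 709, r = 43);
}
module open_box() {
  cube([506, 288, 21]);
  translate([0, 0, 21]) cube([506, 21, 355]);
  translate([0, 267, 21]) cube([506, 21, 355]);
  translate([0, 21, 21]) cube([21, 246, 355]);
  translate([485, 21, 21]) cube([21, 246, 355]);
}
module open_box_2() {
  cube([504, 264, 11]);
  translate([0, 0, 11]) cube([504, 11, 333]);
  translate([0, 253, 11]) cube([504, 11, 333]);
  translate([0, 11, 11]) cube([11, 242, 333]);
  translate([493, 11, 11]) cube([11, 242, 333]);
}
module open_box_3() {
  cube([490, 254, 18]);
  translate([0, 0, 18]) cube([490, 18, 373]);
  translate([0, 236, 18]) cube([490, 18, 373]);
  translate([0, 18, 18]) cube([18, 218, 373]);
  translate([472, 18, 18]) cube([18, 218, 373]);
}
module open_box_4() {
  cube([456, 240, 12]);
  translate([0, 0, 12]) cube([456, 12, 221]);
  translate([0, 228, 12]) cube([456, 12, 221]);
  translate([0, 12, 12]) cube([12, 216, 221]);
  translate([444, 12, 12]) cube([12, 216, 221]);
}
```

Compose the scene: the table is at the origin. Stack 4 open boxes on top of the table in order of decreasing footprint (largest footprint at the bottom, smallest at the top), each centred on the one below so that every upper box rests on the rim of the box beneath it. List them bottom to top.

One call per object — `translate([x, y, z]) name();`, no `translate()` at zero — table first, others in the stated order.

table();
translate([162, 154, 749]) open_box();
translate([163, 166, 1125]) open_box_2();
translate([170, 171, 1469]) open_box_3();
translate([187, 178, 1860]) open_box_4();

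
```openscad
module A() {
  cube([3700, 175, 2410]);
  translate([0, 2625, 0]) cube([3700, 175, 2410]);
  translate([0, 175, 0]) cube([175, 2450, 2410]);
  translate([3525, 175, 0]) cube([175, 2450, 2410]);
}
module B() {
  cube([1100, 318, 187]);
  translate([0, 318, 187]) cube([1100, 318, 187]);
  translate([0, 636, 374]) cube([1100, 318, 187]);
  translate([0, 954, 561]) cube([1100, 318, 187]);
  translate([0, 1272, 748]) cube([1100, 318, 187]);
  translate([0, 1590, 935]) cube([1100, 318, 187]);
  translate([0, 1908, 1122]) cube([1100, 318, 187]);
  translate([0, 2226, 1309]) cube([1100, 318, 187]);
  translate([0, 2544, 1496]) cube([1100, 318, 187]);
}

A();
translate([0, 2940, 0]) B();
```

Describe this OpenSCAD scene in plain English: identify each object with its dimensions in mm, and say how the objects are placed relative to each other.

A is a box-shaped house frame (walls only): outside footprint 3700×2800 mm, wall height 2410 mm, wall thickness 175 mm. The two y-facing walls run the full x-width; the two x-facing walls fit between the inner faces of the y-facing walls.

B is a run of 9 identical solid stair steps. Each tread is 1100×318 mm and each step block is 187 mm high. Step 1 rests on the floor; step k is offset from step 1 by (k−1)×318 mm in y and (k−1)×187 mm in z.

The staircase is on the floor beside the house frame on its +y side.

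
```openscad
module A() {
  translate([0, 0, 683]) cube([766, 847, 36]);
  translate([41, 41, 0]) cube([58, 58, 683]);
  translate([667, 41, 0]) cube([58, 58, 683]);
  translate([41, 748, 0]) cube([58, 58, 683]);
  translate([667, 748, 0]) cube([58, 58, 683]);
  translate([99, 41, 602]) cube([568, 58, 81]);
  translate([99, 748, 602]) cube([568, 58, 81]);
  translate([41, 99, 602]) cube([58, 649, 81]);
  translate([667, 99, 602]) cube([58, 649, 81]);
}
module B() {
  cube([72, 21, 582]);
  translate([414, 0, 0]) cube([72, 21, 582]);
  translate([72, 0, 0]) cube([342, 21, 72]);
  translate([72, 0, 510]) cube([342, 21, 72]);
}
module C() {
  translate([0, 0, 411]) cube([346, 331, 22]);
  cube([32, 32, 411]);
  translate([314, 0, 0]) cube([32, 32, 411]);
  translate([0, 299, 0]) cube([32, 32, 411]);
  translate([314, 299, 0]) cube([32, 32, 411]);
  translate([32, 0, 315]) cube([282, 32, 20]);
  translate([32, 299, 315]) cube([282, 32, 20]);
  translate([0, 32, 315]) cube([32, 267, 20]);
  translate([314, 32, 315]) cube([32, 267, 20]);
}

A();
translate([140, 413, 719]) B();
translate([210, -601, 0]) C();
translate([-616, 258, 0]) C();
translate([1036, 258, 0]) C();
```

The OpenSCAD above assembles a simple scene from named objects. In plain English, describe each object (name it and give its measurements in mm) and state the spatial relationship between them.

A is a table: top 766 mm (x) × 847 mm (y), 36 mm thick, upper face at z = 719 mm, on four 58×58 mm square legs, each inset 41 mm from the nearest pair of top edges, running from z = 0 to the bottom of the top. Four apron rails, 58 mm thick and 81 mm tall, run between adjacent legs with their top edges flush with the underside of the top and their outer faces flush with the legs' outer faces.

B is a picture frame with a 342×438 mm rectangular opening (x by z) and a uniform 72 mm border on every side. Frame depth is 21 mm along y. It is built from two vertical stiles running the full outside height and two horizontal rails spanning the gap between the stiles.

C is a four-legged stool. The seat is a 346×331×22 mm slab whose top surface is at z = 433 mm; four square legs, each 32×32 mm in cross-section, run from the floor (z = 0) to the underside of the seat, each flush with a corner of the seat. Four stretchers, 32 mm wide and 20 mm tall, connect adjacent legs with their undersides at z = 315 mm, each running between the inner faces of the legs it joins and aligned with the legs' outer faces on the other axis.

The picture frame is on top of the table, centred. Three stools sit around the table at the −y, −x, +x sides.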